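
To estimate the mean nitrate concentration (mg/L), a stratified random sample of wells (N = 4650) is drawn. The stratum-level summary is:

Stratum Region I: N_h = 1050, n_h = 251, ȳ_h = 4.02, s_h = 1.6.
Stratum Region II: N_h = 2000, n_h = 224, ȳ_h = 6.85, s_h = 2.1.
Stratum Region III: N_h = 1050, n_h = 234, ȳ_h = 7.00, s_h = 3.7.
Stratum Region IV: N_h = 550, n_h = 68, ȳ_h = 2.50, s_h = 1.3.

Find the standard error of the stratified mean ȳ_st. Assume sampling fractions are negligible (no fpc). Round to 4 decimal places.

SE(ȳ_st) ≈ 0.0866

V̂(ȳ_st) = Σ W_h² s_h²/n_h, with W_h = N_h/N and N = 4650:
  stratum Region I: (1050/4650)²·1.6²/251 = 0.000520043
  stratum Region II: (2000/4650)²·2.1²/224 = 0.00364204
  stratum Region III: (1050/4650)²·3.7²/234 = 0.00298305
  stratum Region IV: (550/4650)²·1.3²/68 = 0.000347694
V̂(ȳ_st) = 0.00749282
SE(ȳ_st) = √0.00749282 = 0.0865611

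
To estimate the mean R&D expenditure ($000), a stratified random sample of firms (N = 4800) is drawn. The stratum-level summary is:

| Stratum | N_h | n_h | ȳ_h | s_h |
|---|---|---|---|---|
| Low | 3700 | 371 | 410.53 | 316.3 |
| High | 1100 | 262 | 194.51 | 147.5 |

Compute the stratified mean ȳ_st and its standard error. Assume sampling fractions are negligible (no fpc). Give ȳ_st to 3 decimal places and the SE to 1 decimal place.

ȳ_st ≈ 361.025, SE ≈ 12.8

ȳ_st = Σ W_h ȳ_h = (3700·410.53 + 1100·194.51)/4800 = 361.02542
V̂(ȳ_st) = Σ W_h² s_h²/n_h, with W_h = N_h/N and N = 4800:
  stratum Low: (3700/4800)²·316.3²/371 = 160.231
  stratum High: (1100/4800)²·147.5²/262 = 4.361
V̂(ȳ_st) = 164.592
SE(ȳ_st) = √164.592 = 12.8293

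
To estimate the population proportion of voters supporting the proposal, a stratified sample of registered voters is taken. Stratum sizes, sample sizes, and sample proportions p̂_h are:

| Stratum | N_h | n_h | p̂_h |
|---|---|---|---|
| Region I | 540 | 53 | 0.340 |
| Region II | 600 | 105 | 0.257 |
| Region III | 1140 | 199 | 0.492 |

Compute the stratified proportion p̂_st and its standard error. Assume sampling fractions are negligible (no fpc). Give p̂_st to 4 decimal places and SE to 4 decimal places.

N = 2280; stratum weights W_h = N_h/N.
p̂_st = Σ W_h p̂_h = (540·0.340 + 600·0.257 + 1140·0.492)/2280 = 0.39416
V̂(p̂_st) = Σ W_h² p̂_h(1−p̂_h)/(n_h−1):
  stratum Region I: (540/2280)²·0.340·0.660/52 = 0.000242068
  stratum Region II: (600/2280)²·0.257·0.743/104 = 0.000127151
  stratum Region III: (1140/2280)²·0.492·0.508/198 = 0.000315576
V̂(p̂_st) = 0.000684795; SE = √V̂ = 0.0261686

p̂_st ≈ 0.3942, SE ≈ 0.0262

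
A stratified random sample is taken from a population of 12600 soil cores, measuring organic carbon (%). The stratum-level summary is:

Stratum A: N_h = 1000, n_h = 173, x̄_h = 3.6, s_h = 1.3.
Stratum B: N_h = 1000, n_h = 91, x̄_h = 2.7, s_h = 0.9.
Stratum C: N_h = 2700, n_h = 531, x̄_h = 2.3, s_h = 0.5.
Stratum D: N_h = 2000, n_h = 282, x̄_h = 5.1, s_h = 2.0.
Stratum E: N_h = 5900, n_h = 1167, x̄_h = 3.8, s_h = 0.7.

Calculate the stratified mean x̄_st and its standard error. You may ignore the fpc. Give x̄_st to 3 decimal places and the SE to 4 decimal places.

x̄_st ≈ 3.582, SE ≈ 0.0243

x̄_st = Σ W_h x̄_h = (1000·3.6 + 1000·2.7 + 2700·2.3 + 2000·5.1 + 5900·3.8)/12600 = 3.58175
V̂(x̄_st) = Σ W_h² s_h²/n_h, with W_h = N_h/N and N = 12600:
  stratum A: (1000/12600)²·1.3²/173 = 6.15318e-05
  stratum B: (1000/12600)²·0.9²/91 = 5.60664e-05
  stratum C: (2700/12600)²·0.5²/531 = 2.16188e-05
  stratum D: (2000/12600)²·2.0²/282 = 0.00035738
  stratum E: (5900/12600)²·0.7²/1167 = 9.20636e-05
V̂(x̄_st) = 0.00058866
SE(x̄_st) = √0.00058866 = 0.0242623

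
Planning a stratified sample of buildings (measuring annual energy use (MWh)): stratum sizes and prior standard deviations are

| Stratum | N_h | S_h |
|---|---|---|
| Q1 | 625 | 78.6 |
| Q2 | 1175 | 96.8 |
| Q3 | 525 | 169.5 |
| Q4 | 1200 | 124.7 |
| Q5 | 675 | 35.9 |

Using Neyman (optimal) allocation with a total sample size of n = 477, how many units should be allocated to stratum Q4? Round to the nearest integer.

168

Neyman allocation: n_h = n · N_h S_h / Σ N_i S_i, with n = 477.
  stratum Q1: N_h·S_h = 625·78.6 = 49125.00
  stratum Q2: N_h·S_h = 1175·96.8 = 113740.00
  stratum Q3: N_h·S_h = 525·169.5 = 88987.50
  stratum Q4: N_h·S_h = 1200·124.7 = 149640.00
  stratum Q5: N_h·S_h = 675·35.9 = 24232.50
Σ N_h S_h = 425725.00
n for stratum Q4 = 477·149640.00/425725.00 = 167.663 → 168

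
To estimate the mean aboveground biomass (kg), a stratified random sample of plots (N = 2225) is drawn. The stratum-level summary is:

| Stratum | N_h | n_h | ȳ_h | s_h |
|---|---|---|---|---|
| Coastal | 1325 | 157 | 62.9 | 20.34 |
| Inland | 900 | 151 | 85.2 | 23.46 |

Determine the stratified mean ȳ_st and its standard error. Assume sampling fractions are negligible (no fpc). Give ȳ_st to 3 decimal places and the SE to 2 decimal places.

ȳ_st = Σ W_h ȳ_h = (1325·62.9 + 900·85.2)/2225 = 71.92022
V̂(ȳ_st) = Σ W_h² s_h²/n_h, with W_h = N_h/N and N = 2225:
  stratum Coastal: (1325/2225)²·20.34²/157 = 0.934489
  stratum Inland: (900/2225)²·23.46²/151 = 0.596354
V̂(ȳ_st) = 1.53084
SE(ȳ_st) = √1.53084 = 1.23727

ȳ_st ≈ 71.920, SE ≈ 1.24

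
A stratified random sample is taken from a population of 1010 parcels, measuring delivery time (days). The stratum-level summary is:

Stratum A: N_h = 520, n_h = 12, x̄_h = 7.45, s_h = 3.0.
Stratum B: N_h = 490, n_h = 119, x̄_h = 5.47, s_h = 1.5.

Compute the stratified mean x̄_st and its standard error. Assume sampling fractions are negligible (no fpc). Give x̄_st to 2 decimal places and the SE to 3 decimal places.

x̄_st = Σ W_h x̄_h = (520·7.45 + 490·5.47)/1010 = 6.48941
V̂(x̄_st) = Σ W_h² s_h²/n_h, with W_h = N_h/N and N = 1010:
  stratum A: (520/1010)²·3.0²/12 = 0.198804
  stratum B: (490/1010)²·1.5²/119 = 0.00445026
V̂(x̄_st) = 0.203254
SE(x̄_st) = √0.203254 = 0.450837

x̄_st ≈ 6.49, SE ≈ 0.451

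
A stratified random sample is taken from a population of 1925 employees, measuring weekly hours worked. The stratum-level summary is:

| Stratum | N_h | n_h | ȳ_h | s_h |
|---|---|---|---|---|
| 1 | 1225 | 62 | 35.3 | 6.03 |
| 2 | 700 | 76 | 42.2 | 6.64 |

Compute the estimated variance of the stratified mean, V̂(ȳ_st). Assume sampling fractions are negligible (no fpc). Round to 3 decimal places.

V̂(ȳ_st) = Σ W_h² s_h²/n_h, with W_h = N_h/N and N = 1925:
  stratum 1: (1225/1925)²·6.03²/62 = 0.237495
  stratum 2: (700/1925)²·6.64²/76 = 0.0767109
V̂(ȳ_st) = 0.314205

V̂(ȳ_st) ≈ 0.314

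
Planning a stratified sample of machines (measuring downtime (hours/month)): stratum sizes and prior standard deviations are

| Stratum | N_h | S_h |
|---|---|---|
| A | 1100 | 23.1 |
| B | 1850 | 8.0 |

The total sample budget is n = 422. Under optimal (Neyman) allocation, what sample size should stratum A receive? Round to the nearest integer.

267

Neyman allocation: n_h = n · N_h S_h / Σ N_i S_i, with n = 422.
  stratum A: N_h·S_h = 1100·23.1 = 25410.00
  stratum B: N_h·S_h = 1850·8.0 = 14800.00
Σ N_h S_h = 40210.00
n for stratum A = 422·25410.00/40210.00 = 266.675 → 267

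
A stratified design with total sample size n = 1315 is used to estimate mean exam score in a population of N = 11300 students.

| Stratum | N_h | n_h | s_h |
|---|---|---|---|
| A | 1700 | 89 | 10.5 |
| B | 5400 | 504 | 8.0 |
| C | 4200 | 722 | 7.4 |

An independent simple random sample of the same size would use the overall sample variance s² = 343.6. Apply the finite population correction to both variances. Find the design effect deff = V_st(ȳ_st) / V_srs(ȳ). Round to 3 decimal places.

V̂(ȳ_st) = Σ W_h² (1 − n_h/N_h) s_h²/n_h, with W_h = N_h/N and N = 11300:
  stratum A: (1700/11300)²·(1 − 89/1700)·10.5²/89 = 0.0265691
  stratum B: (5400/11300)²·(1 − 504/5400)·8.0²/504 = 0.0262922
  stratum C: (4200/11300)²·(1 − 722/4200)·7.4²/722 = 0.00867657
V_st = 0.0615379
V_srs = (1 − 1315/11300)·343.6/1315 = 0.230886
deff = V_st / V_srs = 0.0615379/0.230886 = 0.2665

deff ≈ 0.267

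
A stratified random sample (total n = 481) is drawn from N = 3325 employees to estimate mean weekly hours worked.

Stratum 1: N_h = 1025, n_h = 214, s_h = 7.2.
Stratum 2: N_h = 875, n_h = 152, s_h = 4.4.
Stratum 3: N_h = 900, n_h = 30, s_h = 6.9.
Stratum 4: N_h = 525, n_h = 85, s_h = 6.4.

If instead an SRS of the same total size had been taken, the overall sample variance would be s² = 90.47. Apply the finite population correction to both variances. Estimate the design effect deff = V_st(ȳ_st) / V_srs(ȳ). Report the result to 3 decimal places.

deff ≈ 0.920

V̂(ȳ_st) = Σ W_h² (1 − n_h/N_h) s_h²/n_h, with W_h = N_h/N and N = 3325:
  stratum 1: (1025/3325)²·(1 − 214/1025)·7.2²/214 = 0.0182143
  stratum 2: (875/3325)²·(1 − 152/875)·4.4²/152 = 0.00728828
  stratum 3: (900/3325)²·(1 − 30/900)·6.9²/30 = 0.112397
  stratum 4: (525/3325)²·(1 − 85/525)·6.4²/85 = 0.0100686
V_st = 0.147968
V_srs = (1 − 481/3325)·90.47/481 = 0.160878
deff = V_st / V_srs = 0.147968/0.160878 = 0.9198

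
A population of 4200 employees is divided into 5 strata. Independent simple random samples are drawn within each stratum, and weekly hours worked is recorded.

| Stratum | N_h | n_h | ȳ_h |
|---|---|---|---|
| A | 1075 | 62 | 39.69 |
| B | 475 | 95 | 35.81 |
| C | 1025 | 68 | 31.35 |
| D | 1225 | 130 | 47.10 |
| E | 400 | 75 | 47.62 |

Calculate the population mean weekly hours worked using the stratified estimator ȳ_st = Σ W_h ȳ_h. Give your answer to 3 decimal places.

N = Σ N_h = 4200. Stratum weights W_h = N_h/N.
ȳ_st = (1075·39.69 + 475·35.81 + 1025·31.35 + 1225·47.10 + 400·47.62) / 4200 = 40.13232

ȳ_st ≈ 40.132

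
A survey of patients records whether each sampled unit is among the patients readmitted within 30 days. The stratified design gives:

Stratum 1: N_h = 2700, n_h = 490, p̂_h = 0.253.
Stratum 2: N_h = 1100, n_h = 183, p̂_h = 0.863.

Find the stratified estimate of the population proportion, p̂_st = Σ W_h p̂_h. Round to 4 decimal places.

p̂_st ≈ 0.4296

N = 3800; stratum weights W_h = N_h/N.
p̂_st = Σ W_h p̂_h = (2700·0.253 + 1100·0.863)/3800 = 0.42958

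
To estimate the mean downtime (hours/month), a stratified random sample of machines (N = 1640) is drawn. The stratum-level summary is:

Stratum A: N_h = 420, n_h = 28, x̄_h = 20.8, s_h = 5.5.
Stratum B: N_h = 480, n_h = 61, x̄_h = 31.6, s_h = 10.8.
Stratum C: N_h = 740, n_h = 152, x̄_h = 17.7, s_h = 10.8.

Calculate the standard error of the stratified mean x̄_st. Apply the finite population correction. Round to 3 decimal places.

SE(x̄_st) ≈ 0.577

V̂(x̄_st) = Σ W_h² (1 − n_h/N_h) s_h²/n_h, with W_h = N_h/N and N = 1640:
  stratum A: (420/1640)²·(1 − 28/420)·5.5²/28 = 0.0661325
  stratum B: (480/1640)²·(1 − 61/480)·10.8²/61 = 0.142983
  stratum C: (740/1640)²·(1 − 152/740)·10.8²/152 = 0.124144
V̂(x̄_st) = 0.33326
SE(x̄_st) = √0.33326 = 0.577286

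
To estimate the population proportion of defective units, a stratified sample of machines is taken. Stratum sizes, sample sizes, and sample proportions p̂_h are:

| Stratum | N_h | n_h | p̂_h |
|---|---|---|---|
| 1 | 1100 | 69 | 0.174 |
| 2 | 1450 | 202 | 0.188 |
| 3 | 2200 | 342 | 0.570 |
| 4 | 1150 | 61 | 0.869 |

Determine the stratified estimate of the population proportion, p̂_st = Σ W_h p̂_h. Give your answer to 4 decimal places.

p̂_st ≈ 0.4606

N = 5900; stratum weights W_h = N_h/N.
p̂_st = Σ W_h p̂_h = (1100·0.174 + 1450·0.188 + 2200·0.570 + 1150·0.869)/5900 = 0.46057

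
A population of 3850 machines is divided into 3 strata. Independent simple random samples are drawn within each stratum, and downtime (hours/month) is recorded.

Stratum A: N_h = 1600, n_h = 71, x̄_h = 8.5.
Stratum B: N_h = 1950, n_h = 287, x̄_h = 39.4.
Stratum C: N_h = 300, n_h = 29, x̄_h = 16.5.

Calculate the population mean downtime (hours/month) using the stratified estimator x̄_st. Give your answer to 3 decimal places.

N = Σ N_h = 3850. Stratum weights W_h = N_h/N.
x̄_st = (1600·8.5 + 1950·39.4 + 300·16.5) / 3850 = 24.77403

x̄_st ≈ 24.774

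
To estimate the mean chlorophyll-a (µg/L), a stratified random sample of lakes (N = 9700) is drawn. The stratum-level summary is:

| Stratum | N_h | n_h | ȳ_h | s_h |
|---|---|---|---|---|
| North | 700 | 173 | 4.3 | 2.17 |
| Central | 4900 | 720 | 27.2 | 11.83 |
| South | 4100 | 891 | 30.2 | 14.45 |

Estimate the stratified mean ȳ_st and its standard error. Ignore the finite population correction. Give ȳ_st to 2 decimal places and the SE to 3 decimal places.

ȳ_st = Σ W_h ȳ_h = (700·4.3 + 4900·27.2 + 4100·30.2)/9700 = 26.81546
V̂(ȳ_st) = Σ W_h² s_h²/n_h, with W_h = N_h/N and N = 9700:
  stratum North: (700/9700)²·2.17²/173 = 0.000141751
  stratum Central: (4900/9700)²·11.83²/720 = 0.0496005
  stratum South: (4100/9700)²·14.45²/891 = 0.041868
V̂(ȳ_st) = 0.0916102
SE(ȳ_st) = √0.0916102 = 0.302672

ȳ_st ≈ 26.82, SE ≈ 0.303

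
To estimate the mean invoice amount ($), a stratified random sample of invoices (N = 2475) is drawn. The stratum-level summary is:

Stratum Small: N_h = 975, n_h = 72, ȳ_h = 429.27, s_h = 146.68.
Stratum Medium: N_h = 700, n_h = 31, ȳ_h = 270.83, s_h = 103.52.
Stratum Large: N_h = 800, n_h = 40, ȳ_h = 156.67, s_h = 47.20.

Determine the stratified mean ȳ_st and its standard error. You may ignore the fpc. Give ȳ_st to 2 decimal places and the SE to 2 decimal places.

ȳ_st = Σ W_h ȳ_h = (975·429.27 + 700·270.83 + 800·156.67)/2475 = 296.34556
V̂(ȳ_st) = Σ W_h² s_h²/n_h, with W_h = N_h/N and N = 2475:
  stratum Small: (975/2475)²·146.68²/72 = 46.3733
  stratum Medium: (700/2475)²·103.52²/31 = 27.6524
  stratum Large: (800/2475)²·47.20²/40 = 5.81907
V̂(ȳ_st) = 79.8448
SE(ȳ_st) = √79.8448 = 8.93559

ȳ_st ≈ 296.35, SE ≈ 8.94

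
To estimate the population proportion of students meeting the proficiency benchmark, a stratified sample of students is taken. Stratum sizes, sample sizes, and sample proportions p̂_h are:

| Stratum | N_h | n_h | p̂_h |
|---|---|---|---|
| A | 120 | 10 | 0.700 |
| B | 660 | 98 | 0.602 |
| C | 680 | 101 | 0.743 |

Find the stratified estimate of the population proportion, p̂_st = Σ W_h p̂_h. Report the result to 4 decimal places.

N = 1460; stratum weights W_h = N_h/N.
p̂_st = Σ W_h p̂_h = (120·0.700 + 660·0.602 + 680·0.743)/1460 = 0.67573

p̂_st ≈ 0.6757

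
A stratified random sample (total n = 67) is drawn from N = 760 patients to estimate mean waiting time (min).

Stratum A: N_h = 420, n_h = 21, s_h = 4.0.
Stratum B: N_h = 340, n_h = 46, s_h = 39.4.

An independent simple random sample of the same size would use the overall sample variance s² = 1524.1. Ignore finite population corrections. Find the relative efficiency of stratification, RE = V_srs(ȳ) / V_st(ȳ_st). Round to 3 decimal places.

V̂(ȳ_st) = Σ W_h² s_h²/n_h, with W_h = N_h/N and N = 760:
  stratum A: (420/760)²·4.0²/21 = 0.232687
  stratum B: (340/760)²·39.4²/46 = 6.75407
V_st = 6.98675
V_srs = s²/n = 1524.1/67 = 22.7478
Relative efficiency = V_srs / V_st = 22.7478/6.98675 = 3.2558

RE ≈ 3.256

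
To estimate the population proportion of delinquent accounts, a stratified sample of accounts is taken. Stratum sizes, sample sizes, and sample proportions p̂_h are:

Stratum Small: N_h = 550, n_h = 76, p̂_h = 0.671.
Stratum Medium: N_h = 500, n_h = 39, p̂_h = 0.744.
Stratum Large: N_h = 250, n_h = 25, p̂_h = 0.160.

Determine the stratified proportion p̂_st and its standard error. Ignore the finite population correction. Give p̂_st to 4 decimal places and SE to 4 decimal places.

N = 1300; stratum weights W_h = N_h/N.
p̂_st = Σ W_h p̂_h = (550·0.671 + 500·0.744 + 250·0.160)/1300 = 0.60081
V̂(p̂_st) = Σ W_h² p̂_h(1−p̂_h)/(n_h−1):
  stratum Small: (550/1300)²·0.671·0.329/75 = 0.000526861
  stratum Medium: (500/1300)²·0.744·0.256/38 = 0.000741451
  stratum Large: (250/1300)²·0.160·0.840/24 = 0.000207101
V̂(p̂_st) = 0.00147541; SE = √V̂ = 0.0384111

p̂_st ≈ 0.6008, SE ≈ 0.0384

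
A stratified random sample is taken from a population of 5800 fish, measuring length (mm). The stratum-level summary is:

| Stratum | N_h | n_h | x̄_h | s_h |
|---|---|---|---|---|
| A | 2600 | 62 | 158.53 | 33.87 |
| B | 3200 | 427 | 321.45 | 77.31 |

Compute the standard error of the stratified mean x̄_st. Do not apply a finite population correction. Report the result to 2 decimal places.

V̂(x̄_st) = Σ W_h² s_h²/n_h, with W_h = N_h/N and N = 5800:
  stratum A: (2600/5800)²·33.87²/62 = 3.71817
  stratum B: (3200/5800)²·77.31²/427 = 4.26076
V̂(x̄_st) = 7.97894
SE(x̄_st) = √7.97894 = 2.8247

SE(x̄_st) ≈ 2.82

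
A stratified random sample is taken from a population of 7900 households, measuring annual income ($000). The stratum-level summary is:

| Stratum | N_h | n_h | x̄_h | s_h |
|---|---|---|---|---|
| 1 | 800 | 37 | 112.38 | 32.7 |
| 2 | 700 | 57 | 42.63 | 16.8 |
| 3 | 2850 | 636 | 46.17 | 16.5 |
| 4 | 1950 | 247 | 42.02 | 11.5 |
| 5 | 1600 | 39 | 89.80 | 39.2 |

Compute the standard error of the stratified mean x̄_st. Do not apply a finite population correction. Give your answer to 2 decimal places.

SE(x̄_st) ≈ 1.43

V̂(x̄_st) = Σ W_h² s_h²/n_h, with W_h = N_h/N and N = 7900:
  stratum 1: (800/7900)²·32.7²/37 = 0.29636
  stratum 2: (700/7900)²·16.8²/57 = 0.0388764
  stratum 3: (2850/7900)²·16.5²/636 = 0.0557117
  stratum 4: (1950/7900)²·11.5²/247 = 0.0326222
  stratum 5: (1600/7900)²·39.2²/39 = 1.61619
V̂(x̄_st) = 2.03976
SE(x̄_st) = √2.03976 = 1.4282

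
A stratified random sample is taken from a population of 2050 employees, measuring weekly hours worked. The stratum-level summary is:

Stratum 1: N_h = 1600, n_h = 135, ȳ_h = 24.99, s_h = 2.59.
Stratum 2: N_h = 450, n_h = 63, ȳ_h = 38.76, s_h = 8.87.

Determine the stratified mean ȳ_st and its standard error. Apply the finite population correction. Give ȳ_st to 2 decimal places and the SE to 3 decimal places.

ȳ_st = Σ W_h ȳ_h = (1600·24.99 + 450·38.76)/2050 = 28.01268
V̂(ȳ_st) = Σ W_h² (1 − n_h/N_h) s_h²/n_h, with W_h = N_h/N and N = 2050:
  stratum 1: (1600/2050)²·(1 − 135/1600)·2.59²/135 = 0.027715
  stratum 2: (450/2050)²·(1 − 63/450)·8.87²/63 = 0.0517514
V̂(ȳ_st) = 0.0794665
SE(ȳ_st) = √0.0794665 = 0.281898

ȳ_st ≈ 28.01, SE ≈ 0.282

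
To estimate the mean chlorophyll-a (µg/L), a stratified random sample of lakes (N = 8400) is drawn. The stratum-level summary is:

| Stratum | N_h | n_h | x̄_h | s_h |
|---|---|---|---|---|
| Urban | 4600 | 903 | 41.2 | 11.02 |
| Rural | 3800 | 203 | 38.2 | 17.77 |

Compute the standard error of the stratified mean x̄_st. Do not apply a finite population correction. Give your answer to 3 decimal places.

V̂(x̄_st) = Σ W_h² s_h²/n_h, with W_h = N_h/N and N = 8400:
  stratum Urban: (4600/8400)²·11.02²/903 = 0.0403304
  stratum Rural: (3800/8400)²·17.77²/203 = 0.318337
V̂(x̄_st) = 0.358668
SE(x̄_st) = √0.358668 = 0.598889

SE(x̄_st) ≈ 0.599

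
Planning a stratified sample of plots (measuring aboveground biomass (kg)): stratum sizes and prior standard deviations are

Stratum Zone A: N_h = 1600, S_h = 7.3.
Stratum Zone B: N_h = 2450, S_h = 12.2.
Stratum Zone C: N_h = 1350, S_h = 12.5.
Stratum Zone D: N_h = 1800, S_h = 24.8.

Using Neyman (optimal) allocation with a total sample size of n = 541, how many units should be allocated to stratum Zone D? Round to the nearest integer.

Neyman allocation: n_h = n · N_h S_h / Σ N_i S_i, with n = 541.
  stratum Zone A: N_h·S_h = 1600·7.3 = 11680.00
  stratum Zone B: N_h·S_h = 2450·12.2 = 29890.00
  stratum Zone C: N_h·S_h = 1350·12.5 = 16875.00
  stratum Zone D: N_h·S_h = 1800·24.8 = 44640.00
Σ N_h S_h = 103085.00
n for stratum Zone D = 541·44640.00/103085.00 = 234.275 → 234

234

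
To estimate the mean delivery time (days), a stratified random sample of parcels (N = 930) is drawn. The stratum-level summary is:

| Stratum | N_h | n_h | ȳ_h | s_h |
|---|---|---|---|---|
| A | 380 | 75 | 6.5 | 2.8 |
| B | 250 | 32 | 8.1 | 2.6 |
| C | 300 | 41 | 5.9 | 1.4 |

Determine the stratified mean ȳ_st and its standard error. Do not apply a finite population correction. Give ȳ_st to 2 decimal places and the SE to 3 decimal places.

ȳ_st ≈ 6.74, SE ≈ 0.194

ȳ_st = Σ W_h ȳ_h = (380·6.5 + 250·8.1 + 300·5.9)/930 = 6.73656
V̂(ȳ_st) = Σ W_h² s_h²/n_h, with W_h = N_h/N and N = 930:
  stratum A: (380/930)²·2.8²/75 = 0.0174524
  stratum B: (250/930)²·2.6²/32 = 0.0152655
  stratum C: (300/930)²·1.4²/41 = 0.00497449
V̂(ȳ_st) = 0.0376924
SE(ȳ_st) = √0.0376924 = 0.194145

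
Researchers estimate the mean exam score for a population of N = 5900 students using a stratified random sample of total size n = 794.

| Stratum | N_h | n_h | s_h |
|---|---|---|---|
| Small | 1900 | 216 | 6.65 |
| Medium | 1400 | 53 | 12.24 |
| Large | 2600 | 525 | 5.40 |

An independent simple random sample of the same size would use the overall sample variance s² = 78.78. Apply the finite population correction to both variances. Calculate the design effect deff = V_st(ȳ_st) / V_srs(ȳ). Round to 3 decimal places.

V̂(ȳ_st) = Σ W_h² (1 − n_h/N_h) s_h²/n_h, with W_h = N_h/N and N = 5900:
  stratum Small: (1900/5900)²·(1 − 216/1900)·6.65²/216 = 0.0188183
  stratum Medium: (1400/5900)²·(1 − 53/1400)·12.24²/53 = 0.153136
  stratum Large: (2600/5900)²·(1 − 525/2600)·5.40²/525 = 0.00860827
V_st = 0.180563
V_srs = (1 − 794/5900)·78.78/794 = 0.0858666
deff = V_st / V_srs = 0.180563/0.0858666 = 2.1028

deff ≈ 2.103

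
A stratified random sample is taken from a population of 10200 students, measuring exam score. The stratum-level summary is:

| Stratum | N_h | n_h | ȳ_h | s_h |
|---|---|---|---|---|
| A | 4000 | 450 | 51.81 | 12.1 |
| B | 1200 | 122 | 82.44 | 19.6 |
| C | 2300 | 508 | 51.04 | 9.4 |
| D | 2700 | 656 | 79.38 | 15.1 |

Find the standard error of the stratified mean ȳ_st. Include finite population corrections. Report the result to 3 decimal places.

V̂(ȳ_st) = Σ W_h² (1 − n_h/N_h) s_h²/n_h, with W_h = N_h/N and N = 10200:
  stratum A: (4000/10200)²·(1 − 450/4000)·12.1²/450 = 0.0444065
  stratum B: (1200/10200)²·(1 − 122/1200)·19.6²/122 = 0.0391518
  stratum C: (2300/10200)²·(1 − 508/2300)·9.4²/508 = 0.00689061
  stratum D: (2700/10200)²·(1 − 656/2700)·15.1²/656 = 0.0184372
V̂(ȳ_st) = 0.108886
SE(ȳ_st) = √0.108886 = 0.329979

SE(ȳ_st) ≈ 0.330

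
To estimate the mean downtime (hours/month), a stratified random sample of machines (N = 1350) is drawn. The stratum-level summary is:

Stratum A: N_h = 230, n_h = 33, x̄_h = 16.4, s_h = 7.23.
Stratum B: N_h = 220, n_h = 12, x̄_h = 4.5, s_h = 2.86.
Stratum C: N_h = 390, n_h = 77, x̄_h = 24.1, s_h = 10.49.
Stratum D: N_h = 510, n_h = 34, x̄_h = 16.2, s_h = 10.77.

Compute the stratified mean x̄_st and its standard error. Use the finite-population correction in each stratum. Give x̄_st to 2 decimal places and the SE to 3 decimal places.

x̄_st = Σ W_h x̄_h = (230·16.4 + 220·4.5 + 390·24.1 + 510·16.2)/1350 = 16.60963
V̂(x̄_st) = Σ W_h² (1 − n_h/N_h) s_h²/n_h, with W_h = N_h/N and N = 1350:
  stratum A: (230/1350)²·(1 − 33/230)·7.23²/33 = 0.0393812
  stratum B: (220/1350)²·(1 − 12/220)·2.86²/12 = 0.0171147
  stratum C: (390/1350)²·(1 − 77/390)·10.49²/77 = 0.0957198
  stratum D: (510/1350)²·(1 − 34/510)·10.77²/34 = 0.454425
V̂(x̄_st) = 0.606641
SE(x̄_st) = √0.606641 = 0.778871

x̄_st ≈ 16.61, SE ≈ 0.779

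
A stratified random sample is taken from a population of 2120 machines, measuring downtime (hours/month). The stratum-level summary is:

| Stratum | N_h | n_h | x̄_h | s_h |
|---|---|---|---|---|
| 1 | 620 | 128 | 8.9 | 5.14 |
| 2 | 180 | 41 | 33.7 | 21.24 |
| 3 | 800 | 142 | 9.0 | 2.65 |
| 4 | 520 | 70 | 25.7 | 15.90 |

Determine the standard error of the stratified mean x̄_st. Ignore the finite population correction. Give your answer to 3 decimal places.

SE(x̄_st) ≈ 0.567

V̂(x̄_st) = Σ W_h² s_h²/n_h, with W_h = N_h/N and N = 2120:
  stratum 1: (620/2120)²·5.14²/128 = 0.0176534
  stratum 2: (180/2120)²·21.24²/41 = 0.0793229
  stratum 3: (800/2120)²·2.65²/142 = 0.00704225
  stratum 4: (520/2120)²·15.90²/70 = 0.217286
V̂(x̄_st) = 0.321304
SE(x̄_st) = √0.321304 = 0.566837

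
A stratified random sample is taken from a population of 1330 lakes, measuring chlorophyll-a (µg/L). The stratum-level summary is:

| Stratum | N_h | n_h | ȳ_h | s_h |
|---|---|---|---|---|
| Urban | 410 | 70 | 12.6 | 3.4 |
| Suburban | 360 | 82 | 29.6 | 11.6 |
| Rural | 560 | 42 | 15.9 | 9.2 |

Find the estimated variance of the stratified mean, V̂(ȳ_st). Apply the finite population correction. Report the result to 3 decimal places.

V̂(ȳ_st) = Σ W_h² (1 − n_h/N_h) s_h²/n_h, with W_h = N_h/N and N = 1330:
  stratum Urban: (410/1330)²·(1 − 70/410)·3.4²/70 = 0.0130143
  stratum Suburban: (360/1330)²·(1 − 82/360)·11.6²/82 = 0.0928424
  stratum Rural: (560/1330)²·(1 − 42/560)·9.2²/42 = 0.330477
V̂(ȳ_st) = 0.436333

V̂(ȳ_st) ≈ 0.436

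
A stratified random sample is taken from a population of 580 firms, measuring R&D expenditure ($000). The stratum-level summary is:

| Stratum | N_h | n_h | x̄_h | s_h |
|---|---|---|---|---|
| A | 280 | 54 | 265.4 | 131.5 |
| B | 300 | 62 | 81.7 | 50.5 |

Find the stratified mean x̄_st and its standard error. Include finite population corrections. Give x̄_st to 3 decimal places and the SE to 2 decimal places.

x̄_st = Σ W_h x̄_h = (280·265.4 + 300·81.7)/580 = 170.38276
V̂(x̄_st) = Σ W_h² (1 − n_h/N_h) s_h²/n_h, with W_h = N_h/N and N = 580:
  stratum A: (280/580)²·(1 − 54/280)·131.5²/54 = 60.2377
  stratum B: (300/580)²·(1 − 62/300)·50.5²/62 = 8.73038
V̂(x̄_st) = 68.9681
SE(x̄_st) = √68.9681 = 8.3047

x̄_st ≈ 170.383, SE ≈ 8.30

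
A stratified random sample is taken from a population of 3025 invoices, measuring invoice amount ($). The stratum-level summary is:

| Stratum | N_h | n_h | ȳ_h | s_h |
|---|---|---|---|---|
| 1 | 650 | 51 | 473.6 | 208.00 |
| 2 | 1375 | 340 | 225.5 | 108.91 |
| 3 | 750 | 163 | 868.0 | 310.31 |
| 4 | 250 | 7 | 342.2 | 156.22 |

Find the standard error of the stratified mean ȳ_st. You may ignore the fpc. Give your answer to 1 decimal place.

SE(ȳ_st) ≈ 10.3

V̂(ȳ_st) = Σ W_h² s_h²/n_h, with W_h = N_h/N and N = 3025:
  stratum 1: (650/3025)²·208.00²/51 = 39.1681
  stratum 2: (1375/3025)²·108.91²/340 = 7.20794
  stratum 3: (750/3025)²·310.31²/163 = 36.3141
  stratum 4: (250/3025)²·156.22²/7 = 23.8125
V̂(ȳ_st) = 106.503
SE(ȳ_st) = √106.503 = 10.32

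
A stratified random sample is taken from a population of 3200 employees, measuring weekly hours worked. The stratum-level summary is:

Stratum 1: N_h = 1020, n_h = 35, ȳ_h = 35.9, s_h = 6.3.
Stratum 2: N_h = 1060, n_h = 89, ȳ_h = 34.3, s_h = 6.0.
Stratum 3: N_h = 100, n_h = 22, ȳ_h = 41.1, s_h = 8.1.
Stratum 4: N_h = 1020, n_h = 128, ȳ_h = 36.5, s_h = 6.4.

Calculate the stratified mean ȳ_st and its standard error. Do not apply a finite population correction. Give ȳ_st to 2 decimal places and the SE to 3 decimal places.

ȳ_st = Σ W_h ȳ_h = (1020·35.9 + 1060·34.3 + 100·41.1 + 1020·36.5)/3200 = 35.72375
V̂(ȳ_st) = Σ W_h² s_h²/n_h, with W_h = N_h/N and N = 3200:
  stratum 1: (1020/3200)²·6.3²/35 = 0.115216
  stratum 2: (1060/3200)²·6.0²/89 = 0.0443838
  stratum 3: (100/3200)²·8.1²/22 = 0.00291238
  stratum 4: (1020/3200)²·6.4²/128 = 0.0325125
V̂(ȳ_st) = 0.195025
SE(ȳ_st) = √0.195025 = 0.441616

ȳ_st ≈ 35.72, SE ≈ 0.442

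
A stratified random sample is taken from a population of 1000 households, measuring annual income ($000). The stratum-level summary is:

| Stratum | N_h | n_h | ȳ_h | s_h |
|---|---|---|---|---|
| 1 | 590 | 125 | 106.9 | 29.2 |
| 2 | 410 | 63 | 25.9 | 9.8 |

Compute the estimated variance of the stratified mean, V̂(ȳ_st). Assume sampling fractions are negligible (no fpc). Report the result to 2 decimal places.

V̂(ȳ_st) = Σ W_h² s_h²/n_h, with W_h = N_h/N and N = 1000:
  stratum 1: (590/1000)²·29.2²/125 = 2.37443
  stratum 2: (410/1000)²·9.8²/63 = 0.256259
V̂(ȳ_st) = 2.63069

V̂(ȳ_st) ≈ 2.63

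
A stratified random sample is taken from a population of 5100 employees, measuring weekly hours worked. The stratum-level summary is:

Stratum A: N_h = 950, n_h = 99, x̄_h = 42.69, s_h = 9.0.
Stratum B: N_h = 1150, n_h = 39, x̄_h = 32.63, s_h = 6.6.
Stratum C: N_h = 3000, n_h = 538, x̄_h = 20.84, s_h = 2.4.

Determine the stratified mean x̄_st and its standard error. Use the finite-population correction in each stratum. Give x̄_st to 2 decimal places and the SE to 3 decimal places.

x̄_st = Σ W_h x̄_h = (950·42.69 + 1150·32.63 + 3000·20.84)/5100 = 27.56863
V̂(x̄_st) = Σ W_h² (1 − n_h/N_h) s_h²/n_h, with W_h = N_h/N and N = 5100:
  stratum A: (950/5100)²·(1 − 99/950)·9.0²/99 = 0.025431
  stratum B: (1150/5100)²·(1 − 39/1150)·6.6²/39 = 0.0548649
  stratum C: (3000/5100)²·(1 − 538/3000)·2.4²/538 = 0.00304025
V̂(x̄_st) = 0.0833361
SE(x̄_st) = √0.0833361 = 0.28868

x̄_st ≈ 27.57, SE ≈ 0.289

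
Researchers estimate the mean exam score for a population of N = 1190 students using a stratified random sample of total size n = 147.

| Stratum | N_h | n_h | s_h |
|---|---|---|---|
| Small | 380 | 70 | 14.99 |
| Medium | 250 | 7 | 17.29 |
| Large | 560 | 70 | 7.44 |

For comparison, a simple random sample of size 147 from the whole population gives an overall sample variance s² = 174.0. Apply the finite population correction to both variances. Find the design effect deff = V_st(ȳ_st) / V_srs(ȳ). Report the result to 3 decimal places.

V̂(ȳ_st) = Σ W_h² (1 − n_h/N_h) s_h²/n_h, with W_h = N_h/N and N = 1190:
  stratum Small: (380/1190)²·(1 − 70/380)·14.99²/70 = 0.267028
  stratum Medium: (250/1190)²·(1 − 7/250)·17.29²/7 = 1.83208
  stratum Large: (560/1190)²·(1 − 70/560)·7.44²/70 = 0.153228
V_st = 2.25234
V_srs = (1 − 147/1190)·174.0/147 = 1.03745
deff = V_st / V_srs = 2.25234/1.03745 = 2.1710

deff ≈ 2.171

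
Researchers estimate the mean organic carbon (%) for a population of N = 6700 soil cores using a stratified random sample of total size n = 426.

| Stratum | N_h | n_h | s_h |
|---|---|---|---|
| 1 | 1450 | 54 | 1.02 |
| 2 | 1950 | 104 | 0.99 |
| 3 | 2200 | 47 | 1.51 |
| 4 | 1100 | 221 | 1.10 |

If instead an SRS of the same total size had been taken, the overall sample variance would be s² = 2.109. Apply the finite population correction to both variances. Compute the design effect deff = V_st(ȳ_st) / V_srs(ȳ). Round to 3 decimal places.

deff ≈ 1.480

V̂(ȳ_st) = Σ W_h² (1 − n_h/N_h) s_h²/n_h, with W_h = N_h/N and N = 6700:
  stratum 1: (1450/6700)²·(1 − 54/1450)·1.02²/54 = 0.000868781
  stratum 2: (1950/6700)²·(1 − 104/1950)·0.99²/104 = 0.000755708
  stratum 3: (2200/6700)²·(1 − 47/2200)·1.51²/47 = 0.00511886
  stratum 4: (1100/6700)²·(1 − 221/1100)·1.10²/221 = 0.00011793
V_st = 0.00686128
V_srs = (1 − 426/6700)·2.109/426 = 0.00463593
deff = V_st / V_srs = 0.00686128/0.00463593 = 1.4800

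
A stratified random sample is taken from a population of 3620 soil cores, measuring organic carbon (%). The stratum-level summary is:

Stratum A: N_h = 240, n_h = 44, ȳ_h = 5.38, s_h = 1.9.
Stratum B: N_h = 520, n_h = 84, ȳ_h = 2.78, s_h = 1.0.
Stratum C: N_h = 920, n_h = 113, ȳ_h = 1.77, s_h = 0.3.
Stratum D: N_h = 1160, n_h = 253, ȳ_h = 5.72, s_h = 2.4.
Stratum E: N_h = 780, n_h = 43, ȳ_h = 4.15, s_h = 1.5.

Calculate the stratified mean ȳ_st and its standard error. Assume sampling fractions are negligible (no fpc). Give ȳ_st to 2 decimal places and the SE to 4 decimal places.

ȳ_st ≈ 3.93, SE ≈ 0.0737

ȳ_st = Σ W_h ȳ_h = (240·5.38 + 520·2.78 + 920·1.77 + 1160·5.72 + 780·4.15)/3620 = 3.93298
V̂(ȳ_st) = Σ W_h² s_h²/n_h, with W_h = N_h/N and N = 3620:
  stratum A: (240/3620)²·1.9²/44 = 0.000360628
  stratum B: (520/3620)²·1.0²/84 = 0.000245646
  stratum C: (920/3620)²·0.3²/113 = 5.14426e-05
  stratum D: (1160/3620)²·2.4²/253 = 0.00233776
  stratum E: (780/3620)²·1.5²/43 = 0.00242933
V̂(ȳ_st) = 0.00542481
SE(ȳ_st) = √0.00542481 = 0.0736533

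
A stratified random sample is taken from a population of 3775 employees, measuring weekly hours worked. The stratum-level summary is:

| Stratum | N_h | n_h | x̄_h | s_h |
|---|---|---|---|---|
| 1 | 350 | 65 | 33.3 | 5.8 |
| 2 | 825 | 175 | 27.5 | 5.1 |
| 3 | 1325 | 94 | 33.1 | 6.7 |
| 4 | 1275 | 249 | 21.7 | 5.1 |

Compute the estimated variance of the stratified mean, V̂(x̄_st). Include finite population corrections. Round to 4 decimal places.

V̂(x̄_st) ≈ 0.0735

V̂(x̄_st) = Σ W_h² (1 − n_h/N_h) s_h²/n_h, with W_h = N_h/N and N = 3775:
  stratum 1: (350/3775)²·(1 − 65/350)·5.8²/65 = 0.00362261
  stratum 2: (825/3775)²·(1 − 175/825)·5.1²/175 = 0.00559288
  stratum 3: (1325/3775)²·(1 − 94/1325)·6.7²/94 = 0.054659
  stratum 4: (1275/3775)²·(1 − 249/1275)·5.1²/249 = 0.00958881
V̂(x̄_st) = 0.0734633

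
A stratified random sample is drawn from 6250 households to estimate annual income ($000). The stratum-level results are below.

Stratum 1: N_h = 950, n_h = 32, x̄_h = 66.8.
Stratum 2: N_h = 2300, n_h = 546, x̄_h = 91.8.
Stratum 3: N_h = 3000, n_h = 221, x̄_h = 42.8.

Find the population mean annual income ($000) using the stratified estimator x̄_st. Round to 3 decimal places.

N = Σ N_h = 6250. Stratum weights W_h = N_h/N.
x̄_st = (950·66.8 + 2300·91.8 + 3000·42.8) / 6250 = 64.48000

x̄_st ≈ 64.480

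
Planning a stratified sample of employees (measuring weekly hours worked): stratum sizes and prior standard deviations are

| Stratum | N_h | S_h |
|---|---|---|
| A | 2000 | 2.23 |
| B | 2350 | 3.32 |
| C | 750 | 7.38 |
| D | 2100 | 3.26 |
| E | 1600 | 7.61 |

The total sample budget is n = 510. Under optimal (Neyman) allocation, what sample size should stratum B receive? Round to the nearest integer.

Neyman allocation: n_h = n · N_h S_h / Σ N_i S_i, with n = 510.
  stratum A: N_h·S_h = 2000·2.23 = 4460.00
  stratum B: N_h·S_h = 2350·3.32 = 7802.00
  stratum C: N_h·S_h = 750·7.38 = 5535.00
  stratum D: N_h·S_h = 2100·3.26 = 6846.00
  stratum E: N_h·S_h = 1600·7.61 = 12176.00
Σ N_h S_h = 36819.00
n for stratum B = 510·7802.00/36819.00 = 108.070 → 108

108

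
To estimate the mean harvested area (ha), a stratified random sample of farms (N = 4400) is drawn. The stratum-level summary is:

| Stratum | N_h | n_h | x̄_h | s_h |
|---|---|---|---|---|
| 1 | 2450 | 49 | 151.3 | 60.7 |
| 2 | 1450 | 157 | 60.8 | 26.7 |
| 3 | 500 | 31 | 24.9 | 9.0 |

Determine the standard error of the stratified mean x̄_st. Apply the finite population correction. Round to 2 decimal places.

SE(x̄_st) ≈ 4.83

V̂(x̄_st) = Σ W_h² (1 − n_h/N_h) s_h²/n_h, with W_h = N_h/N and N = 4400:
  stratum 1: (2450/4400)²·(1 − 49/2450)·60.7²/49 = 22.8473
  stratum 2: (1450/4400)²·(1 − 157/1450)·26.7²/157 = 0.439728
  stratum 3: (500/4400)²·(1 − 31/500)·9.0²/31 = 0.0316491
V̂(x̄_st) = 23.3186
SE(x̄_st) = √23.3186 = 4.82894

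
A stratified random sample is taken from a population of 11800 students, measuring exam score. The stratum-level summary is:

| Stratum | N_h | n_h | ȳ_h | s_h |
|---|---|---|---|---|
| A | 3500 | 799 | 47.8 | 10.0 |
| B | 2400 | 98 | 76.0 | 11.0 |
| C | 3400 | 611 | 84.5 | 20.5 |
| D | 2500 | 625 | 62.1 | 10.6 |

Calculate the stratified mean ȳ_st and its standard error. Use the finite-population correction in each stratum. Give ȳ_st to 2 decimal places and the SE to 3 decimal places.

ȳ_st = Σ W_h ȳ_h = (3500·47.8 + 2400·76.0 + 3400·84.5 + 2500·62.1)/11800 = 67.13983
V̂(ȳ_st) = Σ W_h² (1 − n_h/N_h) s_h²/n_h, with W_h = N_h/N and N = 11800:
  stratum A: (3500/11800)²·(1 − 799/3500)·10.0²/799 = 0.00849732
  stratum B: (2400/11800)²·(1 − 98/2400)·11.0²/98 = 0.0489905
  stratum C: (3400/11800)²·(1 − 611/3400)·20.5²/611 = 0.0468414
  stratum D: (2500/11800)²·(1 − 625/2500)·10.6²/625 = 0.00605214
V̂(ȳ_st) = 0.110381
SE(ȳ_st) = √0.110381 = 0.332237

ȳ_st ≈ 67.14, SE ≈ 0.332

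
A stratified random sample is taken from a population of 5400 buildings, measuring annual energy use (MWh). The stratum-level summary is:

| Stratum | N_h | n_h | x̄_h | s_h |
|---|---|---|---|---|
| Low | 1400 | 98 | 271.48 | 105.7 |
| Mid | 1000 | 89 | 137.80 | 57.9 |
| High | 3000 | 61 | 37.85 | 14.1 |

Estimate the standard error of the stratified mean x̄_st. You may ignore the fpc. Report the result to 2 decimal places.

SE(x̄_st) ≈ 3.16

V̂(x̄_st) = Σ W_h² s_h²/n_h, with W_h = N_h/N and N = 5400:
  stratum Low: (1400/5400)²·105.7²/98 = 7.66289
  stratum Mid: (1000/5400)²·57.9²/89 = 1.29175
  stratum High: (3000/5400)²·14.1²/61 = 1.00592
V̂(x̄_st) = 9.96056
SE(x̄_st) = √9.96056 = 3.15604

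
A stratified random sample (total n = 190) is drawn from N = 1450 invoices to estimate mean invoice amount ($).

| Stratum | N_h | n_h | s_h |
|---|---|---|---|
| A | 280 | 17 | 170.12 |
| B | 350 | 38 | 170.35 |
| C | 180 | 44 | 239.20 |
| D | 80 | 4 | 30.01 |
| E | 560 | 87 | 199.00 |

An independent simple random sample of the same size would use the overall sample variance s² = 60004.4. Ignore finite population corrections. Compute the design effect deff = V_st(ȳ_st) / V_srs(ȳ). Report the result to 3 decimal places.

deff ≈ 0.622

V̂(ȳ_st) = Σ W_h² s_h²/n_h, with W_h = N_h/N and N = 1450:
  stratum A: (280/1450)²·170.12²/17 = 63.4807
  stratum B: (350/1450)²·170.35²/38 = 44.4939
  stratum C: (180/1450)²·239.20²/44 = 20.0391
  stratum D: (80/1450)²·30.01²/4 = 0.685356
  stratum E: (560/1450)²·199.00²/87 = 67.8933
V_st = 196.592
V_srs = s²/n = 60004.4/190 = 315.813
deff = V_st / V_srs = 196.592/315.813 = 0.6225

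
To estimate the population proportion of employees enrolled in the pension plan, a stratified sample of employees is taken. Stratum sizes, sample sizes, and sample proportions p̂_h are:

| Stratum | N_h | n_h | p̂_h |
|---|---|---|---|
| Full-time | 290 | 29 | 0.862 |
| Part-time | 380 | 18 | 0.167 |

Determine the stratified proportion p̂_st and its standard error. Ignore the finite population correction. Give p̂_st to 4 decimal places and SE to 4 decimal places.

p̂_st ≈ 0.4678, SE ≈ 0.0586

N = 670; stratum weights W_h = N_h/N.
p̂_st = Σ W_h p̂_h = (290·0.862 + 380·0.167)/670 = 0.46782
V̂(p̂_st) = Σ W_h² p̂_h(1−p̂_h)/(n_h−1):
  stratum Full-time: (290/670)²·0.862·0.138/28 = 0.00079593
  stratum Part-time: (380/670)²·0.167·0.833/17 = 0.00263227
V̂(p̂_st) = 0.0034282; SE = √V̂ = 0.0585508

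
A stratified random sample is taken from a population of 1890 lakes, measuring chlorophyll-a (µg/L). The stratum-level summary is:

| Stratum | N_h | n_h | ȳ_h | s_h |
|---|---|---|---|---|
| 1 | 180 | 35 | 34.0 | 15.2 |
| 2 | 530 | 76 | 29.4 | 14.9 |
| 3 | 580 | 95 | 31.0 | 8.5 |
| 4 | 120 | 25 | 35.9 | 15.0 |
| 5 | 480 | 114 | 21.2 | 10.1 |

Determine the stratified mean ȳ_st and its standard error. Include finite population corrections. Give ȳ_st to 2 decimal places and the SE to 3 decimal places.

ȳ_st = Σ W_h ȳ_h = (180·34.0 + 530·29.4 + 580·31.0 + 120·35.9 + 480·21.2)/1890 = 28.65926
V̂(ȳ_st) = Σ W_h² (1 − n_h/N_h) s_h²/n_h, with W_h = N_h/N and N = 1890:
  stratum 1: (180/1890)²·(1 − 35/180)·15.2²/35 = 0.0482321
  stratum 2: (530/1890)²·(1 − 76/530)·14.9²/76 = 0.196774
  stratum 3: (580/1890)²·(1 − 95/580)·8.5²/95 = 0.0598908
  stratum 4: (120/1890)²·(1 − 25/120)·15.0²/25 = 0.0287226
  stratum 5: (480/1890)²·(1 − 114/480)·10.1²/114 = 0.0440085
V̂(ȳ_st) = 0.377628
SE(ȳ_st) = √0.377628 = 0.614514

ȳ_st ≈ 28.66, SE ≈ 0.615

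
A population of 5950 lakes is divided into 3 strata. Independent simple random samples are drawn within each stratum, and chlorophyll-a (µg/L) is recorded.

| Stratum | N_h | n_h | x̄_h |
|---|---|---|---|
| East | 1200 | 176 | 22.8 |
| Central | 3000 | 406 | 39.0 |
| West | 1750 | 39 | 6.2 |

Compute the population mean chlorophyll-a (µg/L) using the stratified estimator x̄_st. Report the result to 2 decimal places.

N = Σ N_h = 5950. Stratum weights W_h = N_h/N.
x̄_st = (1200·22.8 + 3000·39.0 + 1750·6.2) / 5950 = 26.0857

x̄_st ≈ 26.09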